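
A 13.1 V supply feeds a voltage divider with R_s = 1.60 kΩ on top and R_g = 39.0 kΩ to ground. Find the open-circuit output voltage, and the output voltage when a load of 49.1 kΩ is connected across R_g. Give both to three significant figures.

Open-circuit: V = 13.1 × 39.0/(1.60 + 39.0) = 12.6 V.
With the load, R_g becomes R_g‖R_L = 21.74 kΩ, so V = 13.1 × 21.74/23.34 = 12.2 V.

Unloaded: 12.6 V; loaded: 12.2 V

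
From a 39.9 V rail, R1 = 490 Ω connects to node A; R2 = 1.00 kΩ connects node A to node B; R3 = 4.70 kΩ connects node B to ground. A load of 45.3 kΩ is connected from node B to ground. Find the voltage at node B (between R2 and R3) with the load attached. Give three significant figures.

At node B, R3 is in parallel with the load: R3‖R_L = 4258 Ω.
Below node A the resistance is R2 + (R3‖R_L) = 5258 Ω, so V_A = 39.9 × 5258/5748 = 36.50 V.
Then V_B = V_A × (R3‖R_L)/(R2 + R3‖R_L) = 36.50 × 4258/5258 = 29.6 V.

V ≈ 29.6 V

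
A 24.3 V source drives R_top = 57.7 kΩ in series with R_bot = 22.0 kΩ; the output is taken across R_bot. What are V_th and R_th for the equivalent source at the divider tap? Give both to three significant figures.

V_th = 6.71 V, R_th = 15.9 kΩ

V_th is the open-circuit tap voltage: 24.3 × 22.0/(57.7 + 22.0) = 6.71 V.
With the supply zeroed, R_top and R_bot appear in parallel from the tap: R_th = R_top‖R_bot = (57.7 × 22.0)/79.70 = 15.9 kΩ.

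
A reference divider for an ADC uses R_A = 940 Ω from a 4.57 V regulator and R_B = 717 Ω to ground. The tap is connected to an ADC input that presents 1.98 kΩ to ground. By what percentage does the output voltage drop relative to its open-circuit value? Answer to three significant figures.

17.0 %

Unloaded V = 4.57 × 717/1657 = 1.977 V.
Loaded: R_B‖R_L = 526.4 Ω, giving V = 4.57 × 526.4/1466 = 1.640 V.
Drop = (1.977 − 1.640) / 1.977 = 17.0 %.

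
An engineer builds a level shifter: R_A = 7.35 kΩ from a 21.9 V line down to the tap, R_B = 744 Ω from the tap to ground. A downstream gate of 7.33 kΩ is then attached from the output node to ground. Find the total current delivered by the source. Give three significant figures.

R_B‖R_L = 675.4 Ω, so the source sees R_A + R_B‖R_L = 8025 Ω.
I = 21.9 V / 8025 Ω = 2.73 mA.

I ≈ 2.73 mA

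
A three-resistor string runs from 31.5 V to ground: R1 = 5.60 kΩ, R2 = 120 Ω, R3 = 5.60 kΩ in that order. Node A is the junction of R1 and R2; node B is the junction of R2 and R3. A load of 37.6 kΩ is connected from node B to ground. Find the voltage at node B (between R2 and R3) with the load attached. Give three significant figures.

V ≈ 14.5 V

At node B, R3 is in parallel with the load: R3‖R_L = 4874 Ω.
Below node A the resistance is R2 + (R3‖R_L) = 4994 Ω, so V_A = 31.5 × 4994/10590 = 14.85 V.
Then V_B = V_A × (R3‖R_L)/(R2 + R3‖R_L) = 14.85 × 4874/4994 = 14.5 V.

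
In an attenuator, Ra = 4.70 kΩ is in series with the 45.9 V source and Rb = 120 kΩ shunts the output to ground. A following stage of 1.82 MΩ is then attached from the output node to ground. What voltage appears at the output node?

The load sits in parallel with Rb: Rb‖R_L = (120 × 1820) / (120 + 1820) = 112.6 kΩ.
V_out = 45.9 × 112.6 / (4.70 + 112.6) = 45.9 × 112.6/117.3 = 44.1 V.

V_out ≈ 44.1 V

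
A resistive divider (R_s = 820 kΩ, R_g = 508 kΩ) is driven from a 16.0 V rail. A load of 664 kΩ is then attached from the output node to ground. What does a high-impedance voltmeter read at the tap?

The load sits in parallel with R_g: R_g‖R_L = (508 × 664) / (508 + 664) = 287.8 kΩ.
V_out = 16.0 × 287.8 / (820 + 287.8) = 16.0 × 287.8/1108 = 4.16 V.

V_out ≈ 4.16 V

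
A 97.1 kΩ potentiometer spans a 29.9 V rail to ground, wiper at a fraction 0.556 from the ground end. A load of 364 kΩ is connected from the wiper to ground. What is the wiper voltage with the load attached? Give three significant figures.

The wiper splits the pot into (1−α)R = 43.11 kΩ above and αR = 53.99 kΩ below.
Lower section ‖ load = 47.01 kΩ.
V_wiper = 29.9 × 47.01/(43.11 + 47.01) = 15.6 V.

V ≈ 15.6 V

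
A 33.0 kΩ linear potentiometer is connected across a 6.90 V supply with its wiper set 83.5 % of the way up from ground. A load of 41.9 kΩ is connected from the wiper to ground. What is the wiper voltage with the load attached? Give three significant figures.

V ≈ 5.20 V

The wiper splits the pot into (1−α)R = 5.445 kΩ above and αR = 27.55 kΩ below.
Lower section ‖ load = 16.62 kΩ.
V_wiper = 6.90 × 16.62/(5.445 + 16.62) = 5.20 V.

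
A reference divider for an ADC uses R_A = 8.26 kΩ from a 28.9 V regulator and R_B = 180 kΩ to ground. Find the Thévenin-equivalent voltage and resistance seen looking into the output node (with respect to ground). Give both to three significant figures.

V_th = 27.6 V, R_th = 7.90 kΩ

V_th is the open-circuit tap voltage: 28.9 × 180/(8.26 + 180) = 27.6 V.
With the supply zeroed, R_A and R_B appear in parallel from the tap: R_th = R_A‖R_B = (8.26 × 180)/188.3 = 7.90 kΩ.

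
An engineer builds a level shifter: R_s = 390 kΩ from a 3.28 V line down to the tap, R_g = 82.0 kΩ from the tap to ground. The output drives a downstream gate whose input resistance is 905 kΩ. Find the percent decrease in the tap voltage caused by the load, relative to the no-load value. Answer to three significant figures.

The divider's output (Thévenin) resistance is R_s‖R_g = 67.75 kΩ.
Fractional drop under load = R_th/(R_th + R_L) = 67.75 / (67.75 + 905) = 0.06965.
So the output falls by 6.97 %.

6.97 %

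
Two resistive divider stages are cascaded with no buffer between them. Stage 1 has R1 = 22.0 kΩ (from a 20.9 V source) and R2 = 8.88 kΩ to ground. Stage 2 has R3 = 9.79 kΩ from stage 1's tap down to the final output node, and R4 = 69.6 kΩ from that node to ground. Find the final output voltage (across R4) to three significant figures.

Stage 2 presents R3+R4 = 79.39 kΩ as a load on stage 1's tap.
Stage 1's lower leg becomes R2‖(R3+R4) = 7.987 kΩ, so V_mid = 20.9 × 7.987/29.99 = 5.567 V.
Stage 2 is itself unloaded: V_out = V_mid × R4/(R3+R4) = 5.567 × 69.6/79.39 = 4.88 V.

V_out ≈ 4.88 V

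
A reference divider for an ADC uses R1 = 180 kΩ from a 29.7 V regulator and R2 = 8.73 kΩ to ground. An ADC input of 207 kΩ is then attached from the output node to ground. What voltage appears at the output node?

The load sits in parallel with R2: R2‖R_L = (8.73 × 207) / (8.73 + 207) = 8.377 kΩ.
V_out = 29.7 × 8.377 / (180 + 8.377) = 29.7 × 8.377/188.4 = 1.32 V.
(Unloaded it would have been 1.37 V.)

V_out ≈ 1.32 V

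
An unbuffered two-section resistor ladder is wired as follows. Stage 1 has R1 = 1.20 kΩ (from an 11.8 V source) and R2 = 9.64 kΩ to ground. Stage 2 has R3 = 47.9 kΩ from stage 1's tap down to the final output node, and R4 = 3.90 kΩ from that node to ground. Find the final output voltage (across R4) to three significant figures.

V_out ≈ 0.774 V

Stage 2 presents R3+R4 = 51.80 kΩ as a load on stage 1's tap.
Stage 1's lower leg becomes R2‖(R3+R4) = 8.127 kΩ, so V_mid = 11.8 × 8.127/9.327 = 10.28 V.
Stage 2 is itself unloaded: V_out = V_mid × R4/(R3+R4) = 10.28 × 3.90/51.80 = 0.774 V.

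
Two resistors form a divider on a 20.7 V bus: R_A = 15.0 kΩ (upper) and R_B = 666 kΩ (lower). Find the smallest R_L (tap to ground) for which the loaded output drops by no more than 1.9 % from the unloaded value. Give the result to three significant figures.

Output resistance R_th = R_A‖R_B = (15.0 × 666)/681.0 = 14.67 kΩ.
The fractional drop is R_th/(R_th + R_L); requiring this ≤ 0.0190 gives R_L ≥ R_th(1/0.0190 − 1) = 14.67 × 51.63 = 757 kΩ.

R_L(min) ≈ 757 kΩ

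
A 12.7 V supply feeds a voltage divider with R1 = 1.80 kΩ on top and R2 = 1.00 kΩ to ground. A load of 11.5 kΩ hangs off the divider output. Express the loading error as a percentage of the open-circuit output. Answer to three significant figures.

5.29 %

The divider's output (Thévenin) resistance is R1‖R2 = 0.6429 kΩ.
Fractional drop under load = R_th/(R_th + R_L) = 0.6429 / (0.6429 + 11.5) = 0.05294.
So the output falls by 5.29 %.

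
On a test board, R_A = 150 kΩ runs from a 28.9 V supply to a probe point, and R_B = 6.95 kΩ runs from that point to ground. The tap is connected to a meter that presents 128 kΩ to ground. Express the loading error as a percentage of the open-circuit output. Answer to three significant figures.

The divider's output (Thévenin) resistance is R_A‖R_B = 6.642 kΩ.
Fractional drop under load = R_th/(R_th + R_L) = 6.642 / (6.642 + 128) = 0.04933.
So the output falls by 4.93 %.

4.93 %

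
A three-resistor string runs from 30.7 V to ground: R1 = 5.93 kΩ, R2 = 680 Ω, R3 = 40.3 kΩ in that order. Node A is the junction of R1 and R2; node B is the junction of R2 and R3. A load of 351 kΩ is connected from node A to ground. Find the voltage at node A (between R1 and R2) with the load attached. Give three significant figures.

V ≈ 26.4 V

Below node A the series string R2+R3 = 40980 Ω sits in parallel with the 351000 Ω load: 36700 Ω.
V_A = 30.7 × 36700/(5930 + 36700) = 26.4 V.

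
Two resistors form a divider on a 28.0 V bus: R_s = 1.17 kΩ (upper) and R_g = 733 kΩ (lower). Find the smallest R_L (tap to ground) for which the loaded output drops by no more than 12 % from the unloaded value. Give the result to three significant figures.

R_L(min) ≈ 8.57 kΩ

Output resistance R_th = R_s‖R_g = (1.17 × 733)/734.2 = 1.168 kΩ.
The fractional drop is R_th/(R_th + R_L); requiring this ≤ 0.120 gives R_L ≥ R_th(1/0.120 − 1) = 1.168 × 7.333 = 8.57 kΩ.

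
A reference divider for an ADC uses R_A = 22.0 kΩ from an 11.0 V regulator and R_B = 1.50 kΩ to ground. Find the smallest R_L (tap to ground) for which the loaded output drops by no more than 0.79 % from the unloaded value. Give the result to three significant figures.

R_L(min) ≈ 176 kΩ

Output resistance R_th = R_A‖R_B = (22.0 × 1.50)/23.50 = 1.404 kΩ.
The fractional drop is R_th/(R_th + R_L); requiring this ≤ 0.00790 gives R_L ≥ R_th(1/0.00790 − 1) = 1.404 × 125.6 = 176 kΩ.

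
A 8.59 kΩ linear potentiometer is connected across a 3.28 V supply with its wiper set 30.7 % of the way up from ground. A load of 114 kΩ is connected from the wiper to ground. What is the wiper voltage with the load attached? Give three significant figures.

The wiper splits the pot into (1−α)R = 5.953 kΩ above and αR = 2.637 kΩ below.
Lower section ‖ load = 2.578 kΩ.
V_wiper = 3.28 × 2.578/(5.953 + 2.578) = 0.991 V.

V ≈ 0.991 V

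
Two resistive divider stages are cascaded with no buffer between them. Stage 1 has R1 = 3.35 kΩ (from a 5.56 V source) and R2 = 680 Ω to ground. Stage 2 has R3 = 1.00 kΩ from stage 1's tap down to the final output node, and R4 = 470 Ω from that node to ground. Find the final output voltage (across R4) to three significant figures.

Stage 2 presents R3+R4 = 1470 Ω as a load on stage 1's tap.
Stage 1's lower leg becomes R2‖(R3+R4) = 464.9 Ω, so V_mid = 5.56 × 464.9/3815 = 0.6776 V.
Stage 2 is itself unloaded: V_out = V_mid × R4/(R3+R4) = 0.6776 × 470/1470 = 0.217 V.

V_out ≈ 0.217 V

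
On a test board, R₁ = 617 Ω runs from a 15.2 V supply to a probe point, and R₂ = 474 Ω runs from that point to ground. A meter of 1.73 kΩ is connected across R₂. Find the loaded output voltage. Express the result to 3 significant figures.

V_out ≈ 5.72 V

The load sits in parallel with R₂: R₂‖R_L = (474 × 1730) / (474 + 1730) = 372.1 Ω.
V_out = 15.2 × 372.1 / (617 + 372.1) = 15.2 × 372.1/989.1 = 5.72 V.
(Unloaded it would have been 6.60 V.)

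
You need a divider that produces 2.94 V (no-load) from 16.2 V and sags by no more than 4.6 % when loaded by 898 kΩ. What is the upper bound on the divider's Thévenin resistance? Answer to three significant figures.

Loading drop = R_th/(R_th + R_L) ≤ 0.0460, so R_th ≤ R_L · ε/(1−ε) = 898 kΩ × 0.0460/0.9540 = 43.3 kΩ.

R_th ≤ 43.3 kΩ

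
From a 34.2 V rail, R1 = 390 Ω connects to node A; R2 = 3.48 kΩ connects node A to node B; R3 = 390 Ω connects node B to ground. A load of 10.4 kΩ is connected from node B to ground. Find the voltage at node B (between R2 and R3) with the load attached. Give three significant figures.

V ≈ 3.03 V

At node B, R3 is in parallel with the load: R3‖R_L = 375.9 Ω.
Below node A the resistance is R2 + (R3‖R_L) = 3856 Ω, so V_A = 34.2 × 3856/4246 = 31.06 V.
Then V_B = V_A × (R3‖R_L)/(R2 + R3‖R_L) = 31.06 × 375.9/3856 = 3.03 V.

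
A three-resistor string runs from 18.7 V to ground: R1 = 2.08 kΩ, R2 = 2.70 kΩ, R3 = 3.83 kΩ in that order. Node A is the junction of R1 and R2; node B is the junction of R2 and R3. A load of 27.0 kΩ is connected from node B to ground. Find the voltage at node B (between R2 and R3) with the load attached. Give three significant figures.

V ≈ 7.71 V

At node B, R3 is in parallel with the load: R3‖R_L = 3.354 kΩ.
Below node A the resistance is R2 + (R3‖R_L) = 6.054 kΩ, so V_A = 18.7 × 6.054/8.134 = 13.92 V.
Then V_B = V_A × (R3‖R_L)/(R2 + R3‖R_L) = 13.92 × 3.354/6.054 = 7.71 V.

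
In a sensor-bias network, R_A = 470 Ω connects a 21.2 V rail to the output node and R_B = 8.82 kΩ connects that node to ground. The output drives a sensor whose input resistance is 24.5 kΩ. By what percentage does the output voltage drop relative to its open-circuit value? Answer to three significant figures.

1.79 %

The divider's output (Thévenin) resistance is R_A‖R_B = 446.2 Ω.
Fractional drop under load = R_th/(R_th + R_L) = 446.2 / (446.2 + 24500) = 0.01789.
So the output falls by 1.79 %.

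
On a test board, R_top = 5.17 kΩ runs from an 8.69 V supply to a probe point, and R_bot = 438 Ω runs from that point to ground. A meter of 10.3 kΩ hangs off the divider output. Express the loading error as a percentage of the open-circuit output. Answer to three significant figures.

3.77 %

The divider's output (Thévenin) resistance is R_top‖R_bot = 403.8 Ω.
Fractional drop under load = R_th/(R_th + R_L) = 403.8 / (403.8 + 10300) = 0.03772.
So the output falls by 3.77 %.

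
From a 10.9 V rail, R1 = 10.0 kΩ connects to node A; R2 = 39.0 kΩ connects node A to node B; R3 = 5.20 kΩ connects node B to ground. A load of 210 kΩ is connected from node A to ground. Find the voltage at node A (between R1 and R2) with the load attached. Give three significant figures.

Below node A the series string R2+R3 = 44.20 kΩ sits in parallel with the 210 kΩ load: 36.51 kΩ.
V_A = 10.9 × 36.51/(10.0 + 36.51) = 8.56 V.

V ≈ 8.56 V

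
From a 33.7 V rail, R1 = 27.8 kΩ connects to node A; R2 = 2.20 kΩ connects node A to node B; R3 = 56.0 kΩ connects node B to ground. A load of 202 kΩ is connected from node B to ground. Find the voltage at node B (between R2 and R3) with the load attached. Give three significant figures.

At node B, R3 is in parallel with the load: R3‖R_L = 43.84 kΩ.
Below node A the resistance is R2 + (R3‖R_L) = 46.04 kΩ, so V_A = 33.7 × 46.04/73.84 = 21.01 V.
Then V_B = V_A × (R3‖R_L)/(R2 + R3‖R_L) = 21.01 × 43.84/46.04 = 20.0 V.

V ≈ 20.0 V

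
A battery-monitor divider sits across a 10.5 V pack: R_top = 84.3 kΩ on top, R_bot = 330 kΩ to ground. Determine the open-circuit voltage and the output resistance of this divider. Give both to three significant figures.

V_th is the open-circuit tap voltage: 10.5 × 330/(84.3 + 330) = 8.36 V.
With the supply zeroed, R_top and R_bot appear in parallel from the tap: R_th = R_top‖R_bot = (84.3 × 330)/414.3 = 67.1 kΩ.

V_th = 8.36 V, R_th = 67.1 kΩ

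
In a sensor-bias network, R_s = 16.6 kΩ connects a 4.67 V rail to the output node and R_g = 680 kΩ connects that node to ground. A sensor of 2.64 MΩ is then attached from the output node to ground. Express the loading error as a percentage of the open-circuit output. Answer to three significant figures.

The divider's output (Thévenin) resistance is R_s‖R_g = 16.20 kΩ.
Fractional drop under load = R_th/(R_th + R_L) = 16.20 / (16.20 + 2640) = 0.006101.
So the output falls by 0.610 %.

0.610 %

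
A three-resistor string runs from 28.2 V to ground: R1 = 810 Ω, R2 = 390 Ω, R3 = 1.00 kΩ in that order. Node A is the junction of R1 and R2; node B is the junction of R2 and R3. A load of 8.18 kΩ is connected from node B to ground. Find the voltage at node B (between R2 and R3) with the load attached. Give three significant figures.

At node B, R3 is in parallel with the load: R3‖R_L = 891.1 Ω.
Below node A the resistance is R2 + (R3‖R_L) = 1281 Ω, so V_A = 28.2 × 1281/2091 = 17.28 V.
Then V_B = V_A × (R3‖R_L)/(R2 + R3‖R_L) = 17.28 × 891.1/1281 = 12.0 V.

V ≈ 12.0 V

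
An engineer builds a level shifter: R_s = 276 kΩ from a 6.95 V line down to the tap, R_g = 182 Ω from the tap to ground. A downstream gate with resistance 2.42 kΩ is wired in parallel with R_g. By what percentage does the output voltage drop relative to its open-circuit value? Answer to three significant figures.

6.99 %

The divider's output (Thévenin) resistance is R_s‖R_g = 181.9 Ω.
Fractional drop under load = R_th/(R_th + R_L) = 181.9 / (181.9 + 2420) = 0.06990.
So the output falls by 6.99 %.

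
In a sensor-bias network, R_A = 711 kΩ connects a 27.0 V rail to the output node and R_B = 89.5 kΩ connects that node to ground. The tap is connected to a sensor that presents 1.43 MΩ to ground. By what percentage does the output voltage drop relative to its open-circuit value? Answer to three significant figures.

5.27 %

The divider's output (Thévenin) resistance is R_A‖R_B = 79.49 kΩ.
Fractional drop under load = R_th/(R_th + R_L) = 79.49 / (79.49 + 1430) = 0.05266.
So the output falls by 5.27 %.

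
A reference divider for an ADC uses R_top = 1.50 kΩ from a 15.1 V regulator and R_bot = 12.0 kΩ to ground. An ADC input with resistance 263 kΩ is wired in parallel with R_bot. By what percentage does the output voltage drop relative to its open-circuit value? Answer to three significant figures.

0.504 %

The divider's output (Thévenin) resistance is R_top‖R_bot = 1.333 kΩ.
Fractional drop under load = R_th/(R_th + R_L) = 1.333 / (1.333 + 263) = 0.005044.
So the output falls by 0.504 %.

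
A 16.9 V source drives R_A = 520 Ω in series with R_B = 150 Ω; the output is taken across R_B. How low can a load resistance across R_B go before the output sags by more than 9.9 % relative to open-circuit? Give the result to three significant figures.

R_L(min) ≈ 1.06 kΩ

Output resistance R_th = R_A‖R_B = (520 × 150)/670.0 = 116.4 Ω.
The fractional drop is R_th/(R_th + R_L); requiring this ≤ 0.0990 gives R_L ≥ R_th(1/0.0990 − 1) = 116.4 × 9.101 = 1.06 kΩ.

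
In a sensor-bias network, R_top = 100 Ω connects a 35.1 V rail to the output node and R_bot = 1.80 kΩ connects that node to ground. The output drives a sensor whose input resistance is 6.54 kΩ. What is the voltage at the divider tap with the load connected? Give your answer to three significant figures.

V_out ≈ 32.8 V

The load sits in parallel with R_bot: R_bot‖R_L = (1800 × 6540) / (1800 + 6540) = 1412 Ω.
V_out = 35.1 × 1412 / (100 + 1412) = 35.1 × 1412/1512 = 32.8 V.
(Unloaded it would have been 33.3 V.)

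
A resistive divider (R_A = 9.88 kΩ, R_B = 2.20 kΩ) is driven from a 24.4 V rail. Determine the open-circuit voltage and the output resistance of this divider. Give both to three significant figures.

V_th is the open-circuit tap voltage: 24.4 × 2.20/(9.88 + 2.20) = 4.44 V.
With the supply zeroed, R_A and R_B appear in parallel from the tap: R_th = R_A‖R_B = (9.88 × 2.20)/12.08 = 1.80 kΩ.

V_th = 4.44 V, R_th = 1.80 kΩ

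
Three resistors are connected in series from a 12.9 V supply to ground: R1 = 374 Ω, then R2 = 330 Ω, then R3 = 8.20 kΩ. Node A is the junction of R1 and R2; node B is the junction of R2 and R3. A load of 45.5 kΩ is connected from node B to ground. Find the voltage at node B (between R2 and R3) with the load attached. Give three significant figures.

At node B, R3 is in parallel with the load: R3‖R_L = 6948 Ω.
Below node A the resistance is R2 + (R3‖R_L) = 7278 Ω, so V_A = 12.9 × 7278/7652 = 12.27 V.
Then V_B = V_A × (R3‖R_L)/(R2 + R3‖R_L) = 12.27 × 6948/7278 = 11.7 V.

V ≈ 11.7 V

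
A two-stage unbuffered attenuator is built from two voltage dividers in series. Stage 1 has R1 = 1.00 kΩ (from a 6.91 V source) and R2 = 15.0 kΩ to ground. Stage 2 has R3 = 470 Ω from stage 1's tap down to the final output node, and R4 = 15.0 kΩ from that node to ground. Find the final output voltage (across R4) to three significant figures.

V_out ≈ 5.92 V

Stage 2 presents R3+R4 = 15470 Ω as a load on stage 1's tap.
Stage 1's lower leg becomes R2‖(R3+R4) = 7616 Ω, so V_mid = 6.91 × 7616/8616 = 6.108 V.
Stage 2 is itself unloaded: V_out = V_mid × R4/(R3+R4) = 6.108 × 15000/15470 = 5.92 V.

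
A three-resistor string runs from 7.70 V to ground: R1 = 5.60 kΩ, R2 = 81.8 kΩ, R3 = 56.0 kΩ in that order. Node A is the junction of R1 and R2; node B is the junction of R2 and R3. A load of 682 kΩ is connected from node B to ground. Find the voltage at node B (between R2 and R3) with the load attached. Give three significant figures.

At node B, R3 is in parallel with the load: R3‖R_L = 51.75 kΩ.
Below node A the resistance is R2 + (R3‖R_L) = 133.6 kΩ, so V_A = 7.70 × 133.6/139.2 = 7.390 V.
Then V_B = V_A × (R3‖R_L)/(R2 + R3‖R_L) = 7.390 × 51.75/133.6 = 2.86 V.

V ≈ 2.86 V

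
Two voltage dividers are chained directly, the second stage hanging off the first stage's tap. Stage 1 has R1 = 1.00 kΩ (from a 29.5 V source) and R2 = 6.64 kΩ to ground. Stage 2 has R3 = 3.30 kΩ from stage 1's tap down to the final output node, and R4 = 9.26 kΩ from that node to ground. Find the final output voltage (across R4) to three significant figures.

Stage 2 presents R3+R4 = 12.56 kΩ as a load on stage 1's tap.
Stage 1's lower leg becomes R2‖(R3+R4) = 4.344 kΩ, so V_mid = 29.5 × 4.344/5.344 = 23.98 V.
Stage 2 is itself unloaded: V_out = V_mid × R4/(R3+R4) = 23.98 × 9.26/12.56 = 17.7 V.

V_out ≈ 17.7 V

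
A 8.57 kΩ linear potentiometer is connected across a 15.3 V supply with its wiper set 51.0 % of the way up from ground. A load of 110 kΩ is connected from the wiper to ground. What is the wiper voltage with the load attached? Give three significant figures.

The wiper splits the pot into (1−α)R = 4.199 kΩ above and αR = 4.371 kΩ below.
Lower section ‖ load = 4.204 kΩ.
V_wiper = 15.3 × 4.204/(4.199 + 4.204) = 7.65 V.

V ≈ 7.65 V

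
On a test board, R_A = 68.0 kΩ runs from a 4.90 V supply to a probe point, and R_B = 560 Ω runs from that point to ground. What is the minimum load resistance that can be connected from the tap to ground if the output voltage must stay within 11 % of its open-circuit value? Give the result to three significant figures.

Output resistance R_th = R_A‖R_B = (68000 × 560)/68560 = 555.4 Ω.
The fractional drop is R_th/(R_th + R_L); requiring this ≤ 0.110 gives R_L ≥ R_th(1/0.110 − 1) = 555.4 × 8.091 = 4.49 kΩ.

R_L(min) ≈ 4.49 kΩ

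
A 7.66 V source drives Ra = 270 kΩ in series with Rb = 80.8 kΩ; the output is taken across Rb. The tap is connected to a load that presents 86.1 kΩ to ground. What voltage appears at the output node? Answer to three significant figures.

The load sits in parallel with Rb: Rb‖R_L = (80.8 × 86.1) / (80.8 + 86.1) = 41.68 kΩ.
V_out = 7.66 × 41.68 / (270 + 41.68) = 7.66 × 41.68/311.7 = 1.02 V.

V_out ≈ 1.02 V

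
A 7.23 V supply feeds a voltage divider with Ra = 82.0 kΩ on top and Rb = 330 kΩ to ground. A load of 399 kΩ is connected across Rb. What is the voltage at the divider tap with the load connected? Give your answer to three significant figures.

V_out ≈ 4.97 V

The load sits in parallel with Rb: Rb‖R_L = (330 × 399) / (330 + 399) = 180.6 kΩ.
V_out = 7.23 × 180.6 / (82.0 + 180.6) = 7.23 × 180.6/262.6 = 4.97 V.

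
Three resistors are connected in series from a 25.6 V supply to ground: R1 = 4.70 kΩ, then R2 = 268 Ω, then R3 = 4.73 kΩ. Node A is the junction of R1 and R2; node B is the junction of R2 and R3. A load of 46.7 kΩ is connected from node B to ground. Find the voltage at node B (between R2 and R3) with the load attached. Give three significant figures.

V ≈ 11.9 V

At node B, R3 is in parallel with the load: R3‖R_L = 4295 Ω.
Below node A the resistance is R2 + (R3‖R_L) = 4563 Ω, so V_A = 25.6 × 4563/9263 = 12.61 V.
Then V_B = V_A × (R3‖R_L)/(R2 + R3‖R_L) = 12.61 × 4295/4563 = 11.9 V.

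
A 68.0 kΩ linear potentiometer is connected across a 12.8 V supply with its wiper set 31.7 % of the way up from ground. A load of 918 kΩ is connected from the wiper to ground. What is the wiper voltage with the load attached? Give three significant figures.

The wiper splits the pot into (1−α)R = 46.44 kΩ above and αR = 21.56 kΩ below.
Lower section ‖ load = 21.06 kΩ.
V_wiper = 12.8 × 21.06/(46.44 + 21.06) = 3.99 V.

V ≈ 3.99 V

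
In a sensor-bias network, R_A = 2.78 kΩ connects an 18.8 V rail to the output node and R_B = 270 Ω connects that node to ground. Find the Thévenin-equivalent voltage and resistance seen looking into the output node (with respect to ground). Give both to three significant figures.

V_th is the open-circuit tap voltage: 18.8 × 270/(2780 + 270) = 1.66 V.
With the supply zeroed, R_A and R_B appear in parallel from the tap: R_th = R_A‖R_B = (2780 × 270)/3050 = 246 Ω.

V_th = 1.66 V, R_th = 246 Ω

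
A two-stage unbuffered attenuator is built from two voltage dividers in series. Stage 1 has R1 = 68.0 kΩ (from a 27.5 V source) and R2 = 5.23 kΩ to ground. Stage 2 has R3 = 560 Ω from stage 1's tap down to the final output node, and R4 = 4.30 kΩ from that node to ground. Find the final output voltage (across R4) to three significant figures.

V_out ≈ 0.869 V

Stage 2 presents R3+R4 = 4860 Ω as a load on stage 1's tap.
Stage 1's lower leg becomes R2‖(R3+R4) = 2519 Ω, so V_mid = 27.5 × 2519/70520 = 0.9824 V.
Stage 2 is itself unloaded: V_out = V_mid × R4/(R3+R4) = 0.9824 × 4300/4860 = 0.869 V.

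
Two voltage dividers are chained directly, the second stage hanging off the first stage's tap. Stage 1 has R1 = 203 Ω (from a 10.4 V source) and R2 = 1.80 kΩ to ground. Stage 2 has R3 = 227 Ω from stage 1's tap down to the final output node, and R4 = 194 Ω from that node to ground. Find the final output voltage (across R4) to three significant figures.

Stage 2 presents R3+R4 = 421.0 Ω as a load on stage 1's tap.
Stage 1's lower leg becomes R2‖(R3+R4) = 341.2 Ω, so V_mid = 10.4 × 341.2/544.2 = 6.521 V.
Stage 2 is itself unloaded: V_out = V_mid × R4/(R3+R4) = 6.521 × 194/421.0 = 3.00 V.

V_out ≈ 3.00 V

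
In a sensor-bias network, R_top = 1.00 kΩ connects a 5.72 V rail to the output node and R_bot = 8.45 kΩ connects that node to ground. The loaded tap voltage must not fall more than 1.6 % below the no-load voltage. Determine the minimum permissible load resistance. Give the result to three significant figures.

R_L(min) ≈ 55.0 kΩ

Output resistance R_th = R_top‖R_bot = (1000 × 8450)/9450 = 894.2 Ω.
The fractional drop is R_th/(R_th + R_L); requiring this ≤ 0.0160 gives R_L ≥ R_th(1/0.0160 − 1) = 894.2 × 61.50 = 55.0 kΩ.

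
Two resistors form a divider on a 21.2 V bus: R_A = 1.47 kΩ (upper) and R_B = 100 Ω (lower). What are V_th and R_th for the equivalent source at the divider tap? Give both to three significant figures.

V_th = 1.35 V, R_th = 93.6 Ω

V_th is the open-circuit tap voltage: 21.2 × 100/(1470 + 100) = 1.35 V.
With the supply zeroed, R_A and R_B appear in parallel from the tap: R_th = R_A‖R_B = (1470 × 100)/1570 = 93.6 Ω.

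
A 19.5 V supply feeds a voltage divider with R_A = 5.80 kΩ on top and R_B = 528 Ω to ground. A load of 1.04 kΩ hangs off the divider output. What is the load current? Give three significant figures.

I_L ≈ 1.07 mA

R_B‖R_L = 350.2 Ω; V_out = 19.5 × 350.2/6150 = 1.110 V.
I_L = V_out / R_L = 1.110 / 1.04 kΩ = 1.07 mA.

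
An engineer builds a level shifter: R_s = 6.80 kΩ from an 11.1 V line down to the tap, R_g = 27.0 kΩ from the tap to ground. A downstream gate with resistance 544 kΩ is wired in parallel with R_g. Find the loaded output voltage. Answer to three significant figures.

V_out ≈ 8.78 V

The load sits in parallel with R_g: R_g‖R_L = (27.0 × 544) / (27.0 + 544) = 25.72 kΩ.
V_out = 11.1 × 25.72 / (6.80 + 25.72) = 11.1 × 25.72/32.52 = 8.78 V.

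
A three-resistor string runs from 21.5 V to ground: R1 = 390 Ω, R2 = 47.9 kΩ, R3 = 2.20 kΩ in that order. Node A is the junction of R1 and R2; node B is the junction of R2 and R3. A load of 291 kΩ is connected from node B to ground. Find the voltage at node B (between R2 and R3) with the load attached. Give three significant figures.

At node B, R3 is in parallel with the load: R3‖R_L = 2183 Ω.
Below node A the resistance is R2 + (R3‖R_L) = 50080 Ω, so V_A = 21.5 × 50080/50470 = 21.33 V.
Then V_B = V_A × (R3‖R_L)/(R2 + R3‖R_L) = 21.33 × 2183/50080 = 0.930 V.

V ≈ 0.930 V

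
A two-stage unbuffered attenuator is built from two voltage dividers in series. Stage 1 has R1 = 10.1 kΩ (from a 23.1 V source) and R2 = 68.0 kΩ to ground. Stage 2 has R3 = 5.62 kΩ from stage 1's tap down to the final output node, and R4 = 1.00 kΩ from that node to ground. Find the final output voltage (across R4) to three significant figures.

Stage 2 presents R3+R4 = 6.620 kΩ as a load on stage 1's tap.
Stage 1's lower leg becomes R2‖(R3+R4) = 6.033 kΩ, so V_mid = 23.1 × 6.033/16.13 = 8.638 V.
Stage 2 is itself unloaded: V_out = V_mid × R4/(R3+R4) = 8.638 × 1.00/6.620 = 1.30 V.

V_out ≈ 1.30 V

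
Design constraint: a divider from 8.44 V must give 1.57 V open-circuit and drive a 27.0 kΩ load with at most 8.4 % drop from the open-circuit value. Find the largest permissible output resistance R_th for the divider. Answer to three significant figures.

Loading drop = R_th/(R_th + R_L) ≤ 0.0840, so R_th ≤ R_L · ε/(1−ε) = 27.0 kΩ × 0.0840/0.9160 = 2.48 kΩ.
(Any R1, R2 with R2/(R1+R2) = 0.186 and R1‖R2 ≤ 2.48 kΩ will meet the spec.)

R_th ≤ 2.48 kΩ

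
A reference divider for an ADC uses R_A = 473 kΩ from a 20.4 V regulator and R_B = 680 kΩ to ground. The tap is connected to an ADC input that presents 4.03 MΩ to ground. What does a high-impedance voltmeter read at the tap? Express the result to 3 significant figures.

V_out ≈ 11.3 V

The load sits in parallel with R_B: R_B‖R_L = (680 × 4030) / (680 + 4030) = 581.8 kΩ.
V_out = 20.4 × 581.8 / (473 + 581.8) = 20.4 × 581.8/1055 = 11.3 V.
(Unloaded it would have been 12.0 V.)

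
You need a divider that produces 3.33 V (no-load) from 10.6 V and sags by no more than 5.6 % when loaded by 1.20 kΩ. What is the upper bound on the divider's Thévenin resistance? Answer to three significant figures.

R_th ≤ 71.2 Ω

Loading drop = R_th/(R_th + R_L) ≤ 0.0560, so R_th ≤ R_L · ε/(1−ε) = 1.20 kΩ × 0.0560/0.9440 = 71.2 Ω.
(Any R1, R2 with R2/(R1+R2) = 0.314 and R1‖R2 ≤ 71.2 Ω will meet the spec.)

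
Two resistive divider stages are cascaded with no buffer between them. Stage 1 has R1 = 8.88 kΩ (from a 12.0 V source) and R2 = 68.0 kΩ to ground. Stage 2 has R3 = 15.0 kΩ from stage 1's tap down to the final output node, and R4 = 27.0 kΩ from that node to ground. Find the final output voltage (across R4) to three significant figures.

V_out ≈ 5.75 V

Stage 2 presents R3+R4 = 42.00 kΩ as a load on stage 1's tap.
Stage 1's lower leg becomes R2‖(R3+R4) = 25.96 kΩ, so V_mid = 12.0 × 25.96/34.84 = 8.942 V.
Stage 2 is itself unloaded: V_out = V_mid × R4/(R3+R4) = 8.942 × 27.0/42.00 = 5.75 V.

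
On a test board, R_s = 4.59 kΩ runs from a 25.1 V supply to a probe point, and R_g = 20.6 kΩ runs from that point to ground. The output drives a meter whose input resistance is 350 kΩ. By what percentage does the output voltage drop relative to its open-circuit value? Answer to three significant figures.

The divider's output (Thévenin) resistance is R_s‖R_g = 3.754 kΩ.
Fractional drop under load = R_th/(R_th + R_L) = 3.754 / (3.754 + 350) = 0.01061.
So the output falls by 1.06 %.

1.06 %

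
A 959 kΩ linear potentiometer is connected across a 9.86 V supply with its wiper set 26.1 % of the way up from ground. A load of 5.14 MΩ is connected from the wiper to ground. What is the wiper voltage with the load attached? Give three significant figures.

The wiper splits the pot into (1−α)R = 708.7 kΩ above and αR = 250.3 kΩ below.
Lower section ‖ load = 238.7 kΩ.
V_wiper = 9.86 × 238.7/(708.7 + 238.7) = 2.48 V.

V ≈ 2.48 V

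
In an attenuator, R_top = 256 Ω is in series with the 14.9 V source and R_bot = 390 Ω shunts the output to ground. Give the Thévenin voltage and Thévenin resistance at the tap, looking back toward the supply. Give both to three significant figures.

V_th is the open-circuit tap voltage: 14.9 × 390/(256 + 390) = 9.00 V.
With the supply zeroed, R_top and R_bot appear in parallel from the tap: R_th = R_top‖R_bot = (256 × 390)/646.0 = 155 Ω.

V_th = 9.00 V, R_th = 155 Ω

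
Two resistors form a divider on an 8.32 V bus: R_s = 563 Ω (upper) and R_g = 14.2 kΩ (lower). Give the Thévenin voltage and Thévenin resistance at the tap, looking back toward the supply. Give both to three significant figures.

V_th = 8.00 V, R_th = 542 Ω

V_th is the open-circuit tap voltage: 8.32 × 14200/(563 + 14200) = 8.00 V.
With the supply zeroed, R_s and R_g appear in parallel from the tap: R_th = R_s‖R_g = (563 × 14200)/14760 = 542 Ω.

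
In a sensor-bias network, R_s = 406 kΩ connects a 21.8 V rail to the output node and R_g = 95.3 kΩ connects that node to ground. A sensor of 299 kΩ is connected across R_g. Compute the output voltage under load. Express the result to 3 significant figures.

V_out ≈ 3.29 V

The load sits in parallel with R_g: R_g‖R_L = (95.3 × 299) / (95.3 + 299) = 72.27 kΩ.
V_out = 21.8 × 72.27 / (406 + 72.27) = 21.8 × 72.27/478.3 = 3.29 V.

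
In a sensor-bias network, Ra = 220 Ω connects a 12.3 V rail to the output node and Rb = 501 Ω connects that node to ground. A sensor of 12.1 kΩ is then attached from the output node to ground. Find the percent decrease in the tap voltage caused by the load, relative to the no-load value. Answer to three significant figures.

The divider's output (Thévenin) resistance is Ra‖Rb = 152.9 Ω.
Fractional drop under load = R_th/(R_th + R_L) = 152.9 / (152.9 + 12100) = 0.01248.
So the output falls by 1.25 %.

1.25 %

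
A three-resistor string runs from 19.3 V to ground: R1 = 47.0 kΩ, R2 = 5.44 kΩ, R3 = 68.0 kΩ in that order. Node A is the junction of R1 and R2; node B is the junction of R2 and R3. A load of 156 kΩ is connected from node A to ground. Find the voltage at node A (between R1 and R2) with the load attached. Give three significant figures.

Below node A the series string R2+R3 = 73.44 kΩ sits in parallel with the 156 kΩ load: 49.93 kΩ.
V_A = 19.3 × 49.93/(47.0 + 49.93) = 9.94 V.

V ≈ 9.94 V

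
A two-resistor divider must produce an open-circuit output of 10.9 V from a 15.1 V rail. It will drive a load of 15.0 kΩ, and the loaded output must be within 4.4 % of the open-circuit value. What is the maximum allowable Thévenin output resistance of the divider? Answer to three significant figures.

R_th ≤ 690 Ω

Loading drop = R_th/(R_th + R_L) ≤ 0.0440, so R_th ≤ R_L · ε/(1−ε) = 15.0 kΩ × 0.0440/0.9560 = 690 Ω.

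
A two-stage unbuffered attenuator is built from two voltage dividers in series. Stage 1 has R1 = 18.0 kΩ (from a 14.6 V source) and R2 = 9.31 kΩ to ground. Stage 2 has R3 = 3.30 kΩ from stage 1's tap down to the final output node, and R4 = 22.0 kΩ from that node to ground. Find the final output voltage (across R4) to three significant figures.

Stage 2 presents R3+R4 = 25.30 kΩ as a load on stage 1's tap.
Stage 1's lower leg becomes R2‖(R3+R4) = 6.806 kΩ, so V_mid = 14.6 × 6.806/24.81 = 4.006 V.
Stage 2 is itself unloaded: V_out = V_mid × R4/(R3+R4) = 4.006 × 22.0/25.30 = 3.48 V.

V_out ≈ 3.48 V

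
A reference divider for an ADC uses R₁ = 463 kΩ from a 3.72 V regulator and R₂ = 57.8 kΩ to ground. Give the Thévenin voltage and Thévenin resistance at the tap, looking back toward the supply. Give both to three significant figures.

V_th is the open-circuit tap voltage: 3.72 × 57.8/(463 + 57.8) = 0.413 V.
With the supply zeroed, R₁ and R₂ appear in parallel from the tap: R_th = R₁‖R₂ = (463 × 57.8)/520.8 = 51.4 kΩ.

V_th = 0.413 V, R_th = 51.4 kΩ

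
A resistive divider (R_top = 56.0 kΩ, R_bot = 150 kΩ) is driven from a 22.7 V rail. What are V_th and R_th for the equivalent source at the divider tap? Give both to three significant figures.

V_th is the open-circuit tap voltage: 22.7 × 150/(56.0 + 150) = 16.5 V.
With the supply zeroed, R_top and R_bot appear in parallel from the tap: R_th = R_top‖R_bot = (56.0 × 150)/206.0 = 40.8 kΩ.

V_th = 16.5 V, R_th = 40.8 kΩ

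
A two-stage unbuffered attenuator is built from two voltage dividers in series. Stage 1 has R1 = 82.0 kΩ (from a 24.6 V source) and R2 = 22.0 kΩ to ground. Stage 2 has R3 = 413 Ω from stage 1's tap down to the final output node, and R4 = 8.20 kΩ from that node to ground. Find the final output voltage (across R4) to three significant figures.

Stage 2 presents R3+R4 = 8613 Ω as a load on stage 1's tap.
Stage 1's lower leg becomes R2‖(R3+R4) = 6190 Ω, so V_mid = 24.6 × 6190/88190 = 1.727 V.
Stage 2 is itself unloaded: V_out = V_mid × R4/(R3+R4) = 1.727 × 8200/8613 = 1.64 V.

V_out ≈ 1.64 V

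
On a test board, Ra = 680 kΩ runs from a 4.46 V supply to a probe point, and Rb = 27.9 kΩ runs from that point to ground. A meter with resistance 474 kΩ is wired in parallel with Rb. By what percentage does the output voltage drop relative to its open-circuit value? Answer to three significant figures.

The divider's output (Thévenin) resistance is Ra‖Rb = 26.80 kΩ.
Fractional drop under load = R_th/(R_th + R_L) = 26.80 / (26.80 + 474) = 0.05352.
So the output falls by 5.35 %.

5.35 %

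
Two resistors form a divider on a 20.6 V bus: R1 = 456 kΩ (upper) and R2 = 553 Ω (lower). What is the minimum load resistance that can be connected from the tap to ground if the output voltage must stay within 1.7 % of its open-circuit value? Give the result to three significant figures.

R_L(min) ≈ 31.9 kΩ

Output resistance R_th = R1‖R2 = (456000 × 553)/456600 = 552.3 Ω.
The fractional drop is R_th/(R_th + R_L); requiring this ≤ 0.0170 gives R_L ≥ R_th(1/0.0170 − 1) = 552.3 × 57.82 = 31.9 kΩ.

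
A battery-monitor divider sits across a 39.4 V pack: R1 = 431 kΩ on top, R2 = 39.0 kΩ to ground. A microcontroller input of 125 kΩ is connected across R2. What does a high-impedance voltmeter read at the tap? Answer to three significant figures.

The load sits in parallel with R2: R2‖R_L = (39.0 × 125) / (39.0 + 125) = 29.73 kΩ.
V_out = 39.4 × 29.73 / (431 + 29.73) = 39.4 × 29.73/460.7 = 2.54 V.
(Unloaded it would have been 3.27 V.)

V_out ≈ 2.54 V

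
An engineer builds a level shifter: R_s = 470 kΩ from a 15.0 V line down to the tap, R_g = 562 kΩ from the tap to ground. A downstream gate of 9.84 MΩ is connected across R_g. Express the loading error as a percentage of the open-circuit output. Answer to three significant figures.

2.54 %

The divider's output (Thévenin) resistance is R_s‖R_g = 255.9 kΩ.
Fractional drop under load = R_th/(R_th + R_L) = 255.9 / (255.9 + 9840) = 0.02535.
So the output falls by 2.54 %.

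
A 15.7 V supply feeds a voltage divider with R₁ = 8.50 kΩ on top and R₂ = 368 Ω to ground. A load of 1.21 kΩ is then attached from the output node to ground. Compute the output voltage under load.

V_out ≈ 0.504 V

The load sits in parallel with R₂: R₂‖R_L = (368 × 1210) / (368 + 1210) = 282.2 Ω.
V_out = 15.7 × 282.2 / (8500 + 282.2) = 15.7 × 282.2/8782 = 0.504 V.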